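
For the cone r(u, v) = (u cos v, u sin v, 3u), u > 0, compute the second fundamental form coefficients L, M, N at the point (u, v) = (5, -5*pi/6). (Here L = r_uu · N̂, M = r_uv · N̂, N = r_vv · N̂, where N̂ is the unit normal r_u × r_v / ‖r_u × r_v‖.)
L = 0;  M = 0;  N = 3*sqrt(10)/2

Compute the unit normal N̂(u, v) = (-3*sqrt(10)*u*cos(v)/(10*Abs(u)), -3*sqrt(10)*u*sin(v)/(10*Abs(u)), sqrt(10)*u/(10*Abs(u))), and the second partials r_uu, r_uv, r_vv. Take dot products:
  L(u, v) = r_uu · N̂ = 0,
  M(u, v) = r_uv · N̂ = 0,
  N(u, v) = r_vv · N̂ = 3*sqrt(10)*u^2/(10*Abs(u)).
Evaluating at (u, v) = (5, -5*pi/6):
  L = 0, M = 0, N = 3*sqrt(10)/2.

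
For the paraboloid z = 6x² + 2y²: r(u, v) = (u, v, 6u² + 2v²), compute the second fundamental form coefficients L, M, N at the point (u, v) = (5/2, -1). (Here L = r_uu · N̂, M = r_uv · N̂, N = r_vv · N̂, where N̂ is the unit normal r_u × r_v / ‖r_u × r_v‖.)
L = 12*sqrt(917)/917;  M = 0;  N = 4*sqrt(917)/917

Compute the unit normal N̂(u, v) = (-12*u/sqrt(144*u^2 + 16*v^2 + 1), -4*v/sqrt(144*u^2 + 16*v^2 + 1), 1/sqrt(144*u^2 + 16*v^2 + 1)), and the second partials r_uu, r_uv, r_vv. Take dot products:
  L(u, v) = r_uu · N̂ = 12/sqrt(144*u^2 + 16*v^2 + 1),
  M(u, v) = r_uv · N̂ = 0,
  N(u, v) = r_vv · N̂ = 4/sqrt(144*u^2 + 16*v^2 + 1).
Evaluating at (u, v) = (5/2, -1):
  L = 12*sqrt(917)/917, M = 0, N = 4*sqrt(917)/917.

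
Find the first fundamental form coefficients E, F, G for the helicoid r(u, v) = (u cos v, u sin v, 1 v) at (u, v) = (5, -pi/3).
E = 1;  F = 0;  G = 26

Partials: r_u = (cos(v), sin(v), 0), r_v = (-u*sin(v), u*cos(v), 1). As functions of (u, v):
  E = r_u · r_u = 1,
  F = r_u · r_v = 0,
  G = r_v · r_v = u^2 + 1.
Evaluating at (u, v) = (5, -pi/3): E = 1, F = 0, G = 26.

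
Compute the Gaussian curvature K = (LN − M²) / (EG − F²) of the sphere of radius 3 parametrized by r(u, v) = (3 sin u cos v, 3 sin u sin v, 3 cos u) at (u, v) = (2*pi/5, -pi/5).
K = 1/9

Coefficients of the first fundamental form: E = 9, F = 0, G = 9*sin(u)^2.
Coefficients of the second fundamental form: L = -3*sin(u)/Abs(sin(u)), M = 0, N = -3*sin(u)^3/Abs(sin(u)).
Assemble K = (LN − M²)/(EG − F²) = 1/9. At (u, v) = (2*pi/5, -pi/5): K = 1/9.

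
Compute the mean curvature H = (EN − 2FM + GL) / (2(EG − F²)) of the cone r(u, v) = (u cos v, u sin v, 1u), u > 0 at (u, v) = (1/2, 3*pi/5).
H = sqrt(2)/2

With E = 2, F = 0, G = u^2, L = 0, M = 0, N = sqrt(2)*u^2/(2*Abs(u)), assemble
  H = (EN − 2FM + GL) / (2(EG − F²)) = sqrt(2)/(4*Abs(u)).
At (u, v) = (1/2, 3*pi/5): H = sqrt(2)/2.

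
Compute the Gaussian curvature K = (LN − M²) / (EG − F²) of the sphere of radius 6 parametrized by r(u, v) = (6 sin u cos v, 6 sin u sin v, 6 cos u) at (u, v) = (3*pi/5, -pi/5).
K = 1/36

Coefficients of the first fundamental form: E = 36, F = 0, G = 36*sin(u)^2.
Coefficients of the second fundamental form: L = -6*sin(u)/Abs(sin(u)), M = 0, N = -6*sin(u)^3/Abs(sin(u)).
Assemble K = (LN − M²)/(EG − F²) = 1/36. At (u, v) = (3*pi/5, -pi/5): K = 1/36.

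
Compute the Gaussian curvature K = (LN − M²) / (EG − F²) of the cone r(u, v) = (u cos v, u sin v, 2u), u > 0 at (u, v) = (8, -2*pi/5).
K = 0

Coefficients of the first fundamental form: E = 5, F = 0, G = u^2.
Coefficients of the second fundamental form: L = 0, M = 0, N = 2*sqrt(5)*u^2/(5*Abs(u)).
Assemble K = (LN − M²)/(EG − F²) = 0. At (u, v) = (8, -2*pi/5): K = 0.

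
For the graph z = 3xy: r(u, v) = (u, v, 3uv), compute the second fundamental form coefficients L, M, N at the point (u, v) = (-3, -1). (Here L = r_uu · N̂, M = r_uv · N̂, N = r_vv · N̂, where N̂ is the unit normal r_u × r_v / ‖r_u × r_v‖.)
L = 0;  M = 3*sqrt(91)/91;  N = 0

Compute the unit normal N̂(u, v) = (-3*v/sqrt(9*u^2 + 9*v^2 + 1), -3*u/sqrt(9*u^2 + 9*v^2 + 1), 1/sqrt(9*u^2 + 9*v^2 + 1)), and the second partials r_uu, r_uv, r_vv. Take dot products:
  L(u, v) = r_uu · N̂ = 0,
  M(u, v) = r_uv · N̂ = 3/sqrt(9*u^2 + 9*v^2 + 1),
  N(u, v) = r_vv · N̂ = 0.
Evaluating at (u, v) = (-3, -1):
  L = 0, M = 3*sqrt(91)/91, N = 0.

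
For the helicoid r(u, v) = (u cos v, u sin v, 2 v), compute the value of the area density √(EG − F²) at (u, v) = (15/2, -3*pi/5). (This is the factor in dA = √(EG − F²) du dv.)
√(EG − F²)|_{(15/2, -3*pi/5)} = sqrt(241)/2

E = 1, F = 0, G = u^2 + 4, so EG − F² = u^2 + 4. Taking the positive square root: √(EG − F²) = sqrt(u^2 + 4). At (u, v) = (15/2, -3*pi/5): sqrt(241)/2.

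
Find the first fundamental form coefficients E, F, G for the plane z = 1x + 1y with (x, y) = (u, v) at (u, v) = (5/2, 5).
E = 2;  F = 1;  G = 2

Partials: r_u = (1, 0, 1), r_v = (0, 1, 1). As functions of (u, v):
  E = r_u · r_u = 2,
  F = r_u · r_v = 1,
  G = r_v · r_v = 2.
Evaluating at (u, v) = (5/2, 5): E = 2, F = 1, G = 2.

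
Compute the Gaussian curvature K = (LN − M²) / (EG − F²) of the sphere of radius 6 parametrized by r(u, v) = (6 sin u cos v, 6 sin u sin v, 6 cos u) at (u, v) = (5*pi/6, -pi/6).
K = 1/36

Coefficients of the first fundamental form: E = 36, F = 0, G = 36*sin(u)^2.
Coefficients of the second fundamental form: L = -6*sin(u)/Abs(sin(u)), M = 0, N = -6*sin(u)^3/Abs(sin(u)).
Assemble K = (LN − M²)/(EG − F²) = 1/36. At (u, v) = (5*pi/6, -pi/6): K = 1/36.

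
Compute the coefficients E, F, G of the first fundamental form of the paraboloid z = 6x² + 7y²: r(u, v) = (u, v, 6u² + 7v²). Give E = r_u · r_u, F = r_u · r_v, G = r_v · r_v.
E = 144*u^2 + 1;  F = 168*u*v;  G = 196*v^2 + 1

Compute partials: r_u = (1, 0, 12*u), r_v = (0, 1, 14*v). Then
  E = r_u · r_u = 144*u^2 + 1,
  F = r_u · r_v = 168*u*v,
  G = r_v · r_v = 196*v^2 + 1.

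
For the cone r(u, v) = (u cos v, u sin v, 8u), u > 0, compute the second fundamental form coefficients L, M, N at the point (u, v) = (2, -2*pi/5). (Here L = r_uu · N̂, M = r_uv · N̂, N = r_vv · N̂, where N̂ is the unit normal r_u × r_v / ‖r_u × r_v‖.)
L = 0;  M = 0;  N = 16*sqrt(65)/65

Compute the unit normal N̂(u, v) = (-8*sqrt(65)*u*cos(v)/(65*Abs(u)), -8*sqrt(65)*u*sin(v)/(65*Abs(u)), sqrt(65)*u/(65*Abs(u))), and the second partials r_uu, r_uv, r_vv. Take dot products:
  L(u, v) = r_uu · N̂ = 0,
  M(u, v) = r_uv · N̂ = 0,
  N(u, v) = r_vv · N̂ = 8*sqrt(65)*u^2/(65*Abs(u)).
Evaluating at (u, v) = (2, -2*pi/5):
  L = 0, M = 0, N = 16*sqrt(65)/65.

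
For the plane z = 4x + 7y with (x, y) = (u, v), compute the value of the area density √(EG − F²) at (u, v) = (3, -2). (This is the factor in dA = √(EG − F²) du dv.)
√(EG − F²)|_{(3, -2)} = sqrt(66)

E = 17, F = 28, G = 50, so EG − F² = 66. Taking the positive square root: √(EG − F²) = sqrt(66). At (u, v) = (3, -2): sqrt(66).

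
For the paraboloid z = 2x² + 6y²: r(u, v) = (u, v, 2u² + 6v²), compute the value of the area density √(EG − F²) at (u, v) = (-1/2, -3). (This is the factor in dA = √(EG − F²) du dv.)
√(EG − F²)|_{(-1/2, -3)} = sqrt(1301)

E = 16*u^2 + 1, F = 48*u*v, G = 144*v^2 + 1, so EG − F² = 16*u^2 + 144*v^2 + 1. Taking the positive square root: √(EG − F²) = sqrt(16*u^2 + 144*v^2 + 1). At (u, v) = (-1/2, -3): sqrt(1301).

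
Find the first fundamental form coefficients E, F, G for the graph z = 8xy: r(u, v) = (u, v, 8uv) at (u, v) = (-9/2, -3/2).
E = 145;  F = 432;  G = 1297

Partials: r_u = (1, 0, 8*v), r_v = (0, 1, 8*u). As functions of (u, v):
  E = r_u · r_u = 64*v^2 + 1,
  F = r_u · r_v = 64*u*v,
  G = r_v · r_v = 64*u^2 + 1.
Evaluating at (u, v) = (-9/2, -3/2): E = 145, F = 432, G = 1297.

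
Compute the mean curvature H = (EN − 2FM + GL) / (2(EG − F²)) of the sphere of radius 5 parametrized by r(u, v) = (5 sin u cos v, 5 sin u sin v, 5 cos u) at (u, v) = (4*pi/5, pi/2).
H = -1/5

With E = 25, F = 0, G = 25*sin(u)^2, L = -5*sin(u)/Abs(sin(u)), M = 0, N = -5*sin(u)^3/Abs(sin(u)), assemble
  H = (EN − 2FM + GL) / (2(EG − F²)) = -sin(u)/(5*Abs(sin(u))).
At (u, v) = (4*pi/5, pi/2): H = -1/5.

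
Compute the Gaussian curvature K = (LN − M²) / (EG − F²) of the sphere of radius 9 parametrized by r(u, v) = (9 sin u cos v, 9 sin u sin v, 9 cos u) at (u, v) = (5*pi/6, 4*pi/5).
K = 1/81

Coefficients of the first fundamental form: E = 81, F = 0, G = 81*sin(u)^2.
Coefficients of the second fundamental form: L = -9*sin(u)/Abs(sin(u)), M = 0, N = -9*sin(u)^3/Abs(sin(u)).
Assemble K = (LN − M²)/(EG − F²) = 1/81. At (u, v) = (5*pi/6, 4*pi/5): K = 1/81.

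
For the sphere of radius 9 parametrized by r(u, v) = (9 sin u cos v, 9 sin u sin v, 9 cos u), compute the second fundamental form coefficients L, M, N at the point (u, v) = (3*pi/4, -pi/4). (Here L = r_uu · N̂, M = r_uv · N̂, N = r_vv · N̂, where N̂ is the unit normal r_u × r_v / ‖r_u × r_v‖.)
L = -9;  M = 0;  N = -9/2

Compute the unit normal N̂(u, v) = (sin(u)^2*cos(v)/Abs(sin(u)), sin(u)^2*sin(v)/Abs(sin(u)), sin(2*u)/(2*Abs(sin(u)))), and the second partials r_uu, r_uv, r_vv. Take dot products:
  L(u, v) = r_uu · N̂ = -9*sin(u)/Abs(sin(u)),
  M(u, v) = r_uv · N̂ = 0,
  N(u, v) = r_vv · N̂ = -9*sin(u)^3/Abs(sin(u)).
Evaluating at (u, v) = (3*pi/4, -pi/4):
  L = -9, M = 0, N = -9/2.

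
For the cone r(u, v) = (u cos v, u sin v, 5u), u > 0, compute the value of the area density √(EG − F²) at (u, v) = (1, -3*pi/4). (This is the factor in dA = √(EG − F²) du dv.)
√(EG − F²)|_{(1, -3*pi/4)} = sqrt(26)

E = 26, F = 0, G = u^2, so EG − F² = 26*u^2. Taking the positive square root: √(EG − F²) = sqrt(26)*Abs(u). At (u, v) = (1, -3*pi/4): sqrt(26).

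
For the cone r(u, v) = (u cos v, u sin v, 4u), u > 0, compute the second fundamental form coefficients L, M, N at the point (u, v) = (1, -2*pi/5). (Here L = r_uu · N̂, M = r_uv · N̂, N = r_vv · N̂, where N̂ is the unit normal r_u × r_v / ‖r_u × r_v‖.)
L = 0;  M = 0;  N = 4*sqrt(17)/17

Compute the unit normal N̂(u, v) = (-4*sqrt(17)*u*cos(v)/(17*Abs(u)), -4*sqrt(17)*u*sin(v)/(17*Abs(u)), sqrt(17)*u/(17*Abs(u))), and the second partials r_uu, r_uv, r_vv. Take dot products:
  L(u, v) = r_uu · N̂ = 0,
  M(u, v) = r_uv · N̂ = 0,
  N(u, v) = r_vv · N̂ = 4*sqrt(17)*u^2/(17*Abs(u)).
Evaluating at (u, v) = (1, -2*pi/5):
  L = 0, M = 0, N = 4*sqrt(17)/17.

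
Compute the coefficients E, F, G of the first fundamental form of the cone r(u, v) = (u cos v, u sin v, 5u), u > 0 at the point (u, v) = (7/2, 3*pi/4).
E = 26;  F = 0;  G = 49/4

Partials: r_u = (cos(v), sin(v), 5), r_v = (-u*sin(v), u*cos(v), 0). As functions of (u, v):
  E = r_u · r_u = 26,
  F = r_u · r_v = 0,
  G = r_v · r_v = u^2.
Evaluating at (u, v) = (7/2, 3*pi/4): E = 26, F = 0, G = 49/4.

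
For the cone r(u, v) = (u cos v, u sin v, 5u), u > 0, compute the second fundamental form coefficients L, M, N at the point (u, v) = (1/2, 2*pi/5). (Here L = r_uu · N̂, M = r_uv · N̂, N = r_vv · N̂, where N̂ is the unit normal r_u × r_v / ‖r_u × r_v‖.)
L = 0;  M = 0;  N = 5*sqrt(26)/52

Compute the unit normal N̂(u, v) = (-5*sqrt(26)*u*cos(v)/(26*Abs(u)), -5*sqrt(26)*u*sin(v)/(26*Abs(u)), sqrt(26)*u/(26*Abs(u))), and the second partials r_uu, r_uv, r_vv. Take dot products:
  L(u, v) = r_uu · N̂ = 0,
  M(u, v) = r_uv · N̂ = 0,
  N(u, v) = r_vv · N̂ = 5*sqrt(26)*u^2/(26*Abs(u)).
Evaluating at (u, v) = (1/2, 2*pi/5):
  L = 0, M = 0, N = 5*sqrt(26)/52.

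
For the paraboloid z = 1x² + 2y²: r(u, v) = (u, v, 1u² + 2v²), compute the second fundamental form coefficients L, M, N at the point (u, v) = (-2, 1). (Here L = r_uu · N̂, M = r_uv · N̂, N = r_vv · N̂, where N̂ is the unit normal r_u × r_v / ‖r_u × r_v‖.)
L = 2*sqrt(33)/33;  M = 0;  N = 4*sqrt(33)/33

Compute the unit normal N̂(u, v) = (-2*u/sqrt(4*u^2 + 16*v^2 + 1), -4*v/sqrt(4*u^2 + 16*v^2 + 1), 1/sqrt(4*u^2 + 16*v^2 + 1)), and the second partials r_uu, r_uv, r_vv. Take dot products:
  L(u, v) = r_uu · N̂ = 2/sqrt(4*u^2 + 16*v^2 + 1),
  M(u, v) = r_uv · N̂ = 0,
  N(u, v) = r_vv · N̂ = 4/sqrt(4*u^2 + 16*v^2 + 1).
Evaluating at (u, v) = (-2, 1):
  L = 2*sqrt(33)/33, M = 0, N = 4*sqrt(33)/33.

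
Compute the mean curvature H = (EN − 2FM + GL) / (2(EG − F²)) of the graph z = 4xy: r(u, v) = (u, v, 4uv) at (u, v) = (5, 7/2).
H = -1120*sqrt(597)/356409

With E = 16*v^2 + 1, F = 16*u*v, G = 16*u^2 + 1, L = 0, M = 4/sqrt(16*u^2 + 16*v^2 + 1), N = 0, assemble
  H = (EN − 2FM + GL) / (2(EG − F²)) = -64*u*v/(16*u^2 + 16*v^2 + 1)^(3/2).
At (u, v) = (5, 7/2): H = -1120*sqrt(597)/356409.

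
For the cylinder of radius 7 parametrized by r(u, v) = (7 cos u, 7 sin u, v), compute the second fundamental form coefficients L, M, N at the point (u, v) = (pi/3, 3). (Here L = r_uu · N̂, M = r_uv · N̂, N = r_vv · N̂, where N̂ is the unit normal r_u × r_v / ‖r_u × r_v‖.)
L = -7;  M = 0;  N = 0

Compute the unit normal N̂(u, v) = (cos(u), sin(u), 0), and the second partials r_uu, r_uv, r_vv. Take dot products:
  L(u, v) = r_uu · N̂ = -7,
  M(u, v) = r_uv · N̂ = 0,
  N(u, v) = r_vv · N̂ = 0.
Evaluating at (u, v) = (pi/3, 3):
  L = -7, M = 0, N = 0.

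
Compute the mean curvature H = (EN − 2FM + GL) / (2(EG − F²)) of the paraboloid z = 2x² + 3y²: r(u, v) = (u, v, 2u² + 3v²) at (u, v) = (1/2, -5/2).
H = 467*sqrt(230)/52900

With E = 16*u^2 + 1, F = 24*u*v, G = 36*v^2 + 1, L = 4/sqrt(16*u^2 + 36*v^2 + 1), M = 0, N = 6/sqrt(16*u^2 + 36*v^2 + 1), assemble
  H = (EN − 2FM + GL) / (2(EG − F²)) = (48*u^2 + 72*v^2 + 5)/(16*u^2 + 36*v^2 + 1)^(3/2).
At (u, v) = (1/2, -5/2): H = 467*sqrt(230)/52900.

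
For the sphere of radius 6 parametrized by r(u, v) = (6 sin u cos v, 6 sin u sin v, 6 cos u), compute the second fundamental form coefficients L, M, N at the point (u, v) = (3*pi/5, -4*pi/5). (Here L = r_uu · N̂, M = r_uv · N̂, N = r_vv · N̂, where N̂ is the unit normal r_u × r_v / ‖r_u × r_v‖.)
L = -6;  M = 0;  N = -15/4 - 3*sqrt(5)/4

Compute the unit normal N̂(u, v) = (sin(u)^2*cos(v)/Abs(sin(u)), sin(u)^2*sin(v)/Abs(sin(u)), sin(2*u)/(2*Abs(sin(u)))), and the second partials r_uu, r_uv, r_vv. Take dot products:
  L(u, v) = r_uu · N̂ = -6*sin(u)/Abs(sin(u)),
  M(u, v) = r_uv · N̂ = 0,
  N(u, v) = r_vv · N̂ = -6*sin(u)^3/Abs(sin(u)).
Evaluating at (u, v) = (3*pi/5, -4*pi/5):
  L = -6, M = 0, N = -15/4 - 3*sqrt(5)/4.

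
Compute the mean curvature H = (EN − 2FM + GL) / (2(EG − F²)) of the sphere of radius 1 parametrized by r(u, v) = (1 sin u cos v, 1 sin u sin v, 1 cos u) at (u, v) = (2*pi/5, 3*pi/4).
H = -1

With E = 1, F = 0, G = sin(u)^2, L = -sin(u)/Abs(sin(u)), M = 0, N = -sin(u)^3/Abs(sin(u)), assemble
  H = (EN − 2FM + GL) / (2(EG − F²)) = -sin(u)/Abs(sin(u)).
At (u, v) = (2*pi/5, 3*pi/4): H = -1.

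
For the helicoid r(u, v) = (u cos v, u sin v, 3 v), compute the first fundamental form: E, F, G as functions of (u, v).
E = 1;  F = 0;  G = u^2 + 9

Compute partials: r_u = (cos(v), sin(v), 0), r_v = (-u*sin(v), u*cos(v), 3). Then
  E = r_u · r_u = 1,
  F = r_u · r_v = 0,
  G = r_v · r_v = u^2 + 9.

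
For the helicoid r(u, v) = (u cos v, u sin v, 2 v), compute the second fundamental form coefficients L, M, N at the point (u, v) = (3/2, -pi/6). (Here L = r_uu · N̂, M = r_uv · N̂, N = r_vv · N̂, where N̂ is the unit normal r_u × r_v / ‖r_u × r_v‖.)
L = 0;  M = -4/5;  N = 0

Compute the unit normal N̂(u, v) = (2*sin(v)/sqrt(u^2 + 4), -2*cos(v)/sqrt(u^2 + 4), u/sqrt(u^2 + 4)), and the second partials r_uu, r_uv, r_vv. Take dot products:
  L(u, v) = r_uu · N̂ = 0,
  M(u, v) = r_uv · N̂ = -2/sqrt(u^2 + 4),
  N(u, v) = r_vv · N̂ = 0.
Evaluating at (u, v) = (3/2, -pi/6):
  L = 0, M = -4/5, N = 0.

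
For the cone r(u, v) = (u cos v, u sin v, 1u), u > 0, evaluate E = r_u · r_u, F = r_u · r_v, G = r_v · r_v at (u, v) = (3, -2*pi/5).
E = 2;  F = 0;  G = 9

Partials: r_u = (cos(v), sin(v), 1), r_v = (-u*sin(v), u*cos(v), 0). As functions of (u, v):
  E = r_u · r_u = 2,
  F = r_u · r_v = 0,
  G = r_v · r_v = u^2.
Evaluating at (u, v) = (3, -2*pi/5): E = 2, F = 0, G = 9.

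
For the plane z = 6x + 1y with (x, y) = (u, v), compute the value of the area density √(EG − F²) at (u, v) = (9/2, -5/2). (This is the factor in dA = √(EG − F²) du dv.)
√(EG − F²)|_{(9/2, -5/2)} = sqrt(38)

E = 37, F = 6, G = 2, so EG − F² = 38. Taking the positive square root: √(EG − F²) = sqrt(38). At (u, v) = (9/2, -5/2): sqrt(38).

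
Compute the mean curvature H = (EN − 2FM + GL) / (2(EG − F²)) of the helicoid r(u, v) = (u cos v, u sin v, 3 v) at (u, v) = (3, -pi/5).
H = 0

With E = 1, F = 0, G = u^2 + 9, L = 0, M = -3/sqrt(u^2 + 9), N = 0, assemble
  H = (EN − 2FM + GL) / (2(EG − F²)) = 0.
At (u, v) = (3, -pi/5): H = 0.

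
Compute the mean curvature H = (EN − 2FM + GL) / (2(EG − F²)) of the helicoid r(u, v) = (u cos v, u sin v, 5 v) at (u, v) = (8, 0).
H = 0

With E = 1, F = 0, G = u^2 + 25, L = 0, M = -5/sqrt(u^2 + 25), N = 0, assemble
  H = (EN − 2FM + GL) / (2(EG − F²)) = 0.
At (u, v) = (8, 0): H = 0.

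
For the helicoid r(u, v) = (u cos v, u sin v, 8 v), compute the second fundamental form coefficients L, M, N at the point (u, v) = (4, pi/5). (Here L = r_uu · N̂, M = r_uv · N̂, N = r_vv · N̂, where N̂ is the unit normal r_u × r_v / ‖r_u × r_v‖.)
L = 0;  M = -2*sqrt(5)/5;  N = 0

Compute the unit normal N̂(u, v) = (8*sin(v)/sqrt(u^2 + 64), -8*cos(v)/sqrt(u^2 + 64), u/sqrt(u^2 + 64)), and the second partials r_uu, r_uv, r_vv. Take dot products:
  L(u, v) = r_uu · N̂ = 0,
  M(u, v) = r_uv · N̂ = -8/sqrt(u^2 + 64),
  N(u, v) = r_vv · N̂ = 0.
Evaluating at (u, v) = (4, pi/5):
  L = 0, M = -2*sqrt(5)/5, N = 0.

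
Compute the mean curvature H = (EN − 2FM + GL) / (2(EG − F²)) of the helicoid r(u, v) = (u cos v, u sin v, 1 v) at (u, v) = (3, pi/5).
H = 0

With E = 1, F = 0, G = u^2 + 1, L = 0, M = -1/sqrt(u^2 + 1), N = 0, assemble
  H = (EN − 2FM + GL) / (2(EG − F²)) = 0.
At (u, v) = (3, pi/5): H = 0.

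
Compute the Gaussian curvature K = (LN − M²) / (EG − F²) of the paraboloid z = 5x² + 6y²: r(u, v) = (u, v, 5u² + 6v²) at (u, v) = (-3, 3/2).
K = 24/300125

Coefficients of the first fundamental form: E = 100*u^2 + 1, F = 120*u*v, G = 144*v^2 + 1.
Coefficients of the second fundamental form: L = 10/sqrt(100*u^2 + 144*v^2 + 1), M = 0, N = 12/sqrt(100*u^2 + 144*v^2 + 1).
Assemble K = (LN − M²)/(EG − F²) = 120/(10000*u^4 + 28800*u^2*v^2 + 200*u^2 + 20736*v^4 + 288*v^2 + 1). At (u, v) = (-3, 3/2): K = 24/300125.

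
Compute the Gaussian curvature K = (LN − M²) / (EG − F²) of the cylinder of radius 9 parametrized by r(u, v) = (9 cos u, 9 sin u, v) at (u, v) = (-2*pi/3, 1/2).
K = 0

Coefficients of the first fundamental form: E = 81, F = 0, G = 1.
Coefficients of the second fundamental form: L = -9, M = 0, N = 0.
Assemble K = (LN − M²)/(EG − F²) = 0. At (u, v) = (-2*pi/3, 1/2): K = 0.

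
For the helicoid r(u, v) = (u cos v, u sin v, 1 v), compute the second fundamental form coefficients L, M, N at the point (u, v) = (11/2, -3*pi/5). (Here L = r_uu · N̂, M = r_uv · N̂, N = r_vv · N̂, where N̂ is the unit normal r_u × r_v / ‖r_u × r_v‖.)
L = 0;  M = -2*sqrt(5)/25;  N = 0

Compute the unit normal N̂(u, v) = (sin(v)/sqrt(u^2 + 1), -cos(v)/sqrt(u^2 + 1), u/sqrt(u^2 + 1)), and the second partials r_uu, r_uv, r_vv. Take dot products:
  L(u, v) = r_uu · N̂ = 0,
  M(u, v) = r_uv · N̂ = -1/sqrt(u^2 + 1),
  N(u, v) = r_vv · N̂ = 0.
Evaluating at (u, v) = (11/2, -3*pi/5):
  L = 0, M = -2*sqrt(5)/25, N = 0.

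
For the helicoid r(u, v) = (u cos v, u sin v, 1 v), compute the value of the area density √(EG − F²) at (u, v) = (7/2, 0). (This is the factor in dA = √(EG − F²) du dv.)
√(EG − F²)|_{(7/2, 0)} = sqrt(53)/2

E = 1, F = 0, G = u^2 + 1, so EG − F² = u^2 + 1. Taking the positive square root: √(EG − F²) = sqrt(u^2 + 1). At (u, v) = (7/2, 0): sqrt(53)/2.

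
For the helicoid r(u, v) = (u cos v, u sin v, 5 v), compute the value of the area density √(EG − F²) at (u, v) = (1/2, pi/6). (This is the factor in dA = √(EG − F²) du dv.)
√(EG − F²)|_{(1/2, pi/6)} = sqrt(101)/2

E = 1, F = 0, G = u^2 + 25, so EG − F² = u^2 + 25. Taking the positive square root: √(EG − F²) = sqrt(u^2 + 25). At (u, v) = (1/2, pi/6): sqrt(101)/2.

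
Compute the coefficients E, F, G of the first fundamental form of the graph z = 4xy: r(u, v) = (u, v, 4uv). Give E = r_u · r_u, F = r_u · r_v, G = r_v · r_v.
E = 16*v^2 + 1;  F = 16*u*v;  G = 16*u^2 + 1

Compute partials: r_u = (1, 0, 4*v), r_v = (0, 1, 4*u). Then
  E = r_u · r_u = 16*v^2 + 1,
  F = r_u · r_v = 16*u*v,
  G = r_v · r_v = 16*u^2 + 1.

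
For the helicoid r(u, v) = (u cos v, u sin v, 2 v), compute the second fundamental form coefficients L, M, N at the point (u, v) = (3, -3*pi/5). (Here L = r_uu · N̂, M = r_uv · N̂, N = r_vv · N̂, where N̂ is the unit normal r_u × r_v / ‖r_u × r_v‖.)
L = 0;  M = -2*sqrt(13)/13;  N = 0

Compute the unit normal N̂(u, v) = (2*sin(v)/sqrt(u^2 + 4), -2*cos(v)/sqrt(u^2 + 4), u/sqrt(u^2 + 4)), and the second partials r_uu, r_uv, r_vv. Take dot products:
  L(u, v) = r_uu · N̂ = 0,
  M(u, v) = r_uv · N̂ = -2/sqrt(u^2 + 4),
  N(u, v) = r_vv · N̂ = 0.
Evaluating at (u, v) = (3, -3*pi/5):
  L = 0, M = -2*sqrt(13)/13, N = 0.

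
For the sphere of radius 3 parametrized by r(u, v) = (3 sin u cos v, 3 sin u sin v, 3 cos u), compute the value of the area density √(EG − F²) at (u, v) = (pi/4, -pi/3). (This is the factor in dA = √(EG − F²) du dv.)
√(EG − F²)|_{(pi/4, -pi/3)} = 9*sqrt(2)/2

E = 9, F = 0, G = 9*sin(u)^2, so EG − F² = 81*sin(u)^2. Taking the positive square root: √(EG − F²) = 9*Abs(sin(u)). At (u, v) = (pi/4, -pi/3): 9*sqrt(2)/2.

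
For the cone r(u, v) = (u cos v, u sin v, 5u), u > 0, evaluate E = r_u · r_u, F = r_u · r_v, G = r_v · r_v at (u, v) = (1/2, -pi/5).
E = 26;  F = 0;  G = 1/4

Partials: r_u = (cos(v), sin(v), 5), r_v = (-u*sin(v), u*cos(v), 0). As functions of (u, v):
  E = r_u · r_u = 26,
  F = r_u · r_v = 0,
  G = r_v · r_v = u^2.
Evaluating at (u, v) = (1/2, -pi/5): E = 26, F = 0, G = 1/4.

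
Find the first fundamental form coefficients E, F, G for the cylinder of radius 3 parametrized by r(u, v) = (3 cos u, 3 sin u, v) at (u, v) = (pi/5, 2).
E = 9;  F = 0;  G = 1

Partials: r_u = (-3*sin(u), 3*cos(u), 0), r_v = (0, 0, 1). As functions of (u, v):
  E = r_u · r_u = 9,
  F = r_u · r_v = 0,
  G = r_v · r_v = 1.
Evaluating at (u, v) = (pi/5, 2): E = 9, F = 0, G = 1.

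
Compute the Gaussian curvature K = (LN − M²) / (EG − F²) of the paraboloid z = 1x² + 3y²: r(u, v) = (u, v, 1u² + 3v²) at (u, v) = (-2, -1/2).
K = 3/169

Coefficients of the first fundamental form: E = 4*u^2 + 1, F = 12*u*v, G = 36*v^2 + 1.
Coefficients of the second fundamental form: L = 2/sqrt(4*u^2 + 36*v^2 + 1), M = 0, N = 6/sqrt(4*u^2 + 36*v^2 + 1).
Assemble K = (LN − M²)/(EG − F²) = 12/(16*u^4 + 288*u^2*v^2 + 8*u^2 + 1296*v^4 + 72*v^2 + 1). At (u, v) = (-2, -1/2): K = 3/169.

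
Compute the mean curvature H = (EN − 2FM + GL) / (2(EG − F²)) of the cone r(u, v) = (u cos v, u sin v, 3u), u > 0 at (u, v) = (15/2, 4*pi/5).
H = sqrt(10)/50

With E = 10, F = 0, G = u^2, L = 0, M = 0, N = 3*sqrt(10)*u^2/(10*Abs(u)), assemble
  H = (EN − 2FM + GL) / (2(EG − F²)) = 3*sqrt(10)/(20*Abs(u)).
At (u, v) = (15/2, 4*pi/5): H = sqrt(10)/50.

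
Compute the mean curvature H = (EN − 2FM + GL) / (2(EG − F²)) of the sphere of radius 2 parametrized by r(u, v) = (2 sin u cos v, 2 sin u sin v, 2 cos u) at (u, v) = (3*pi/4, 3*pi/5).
H = -1/2

With E = 4, F = 0, G = 4*sin(u)^2, L = -2*sin(u)/Abs(sin(u)), M = 0, N = -2*sin(u)^3/Abs(sin(u)), assemble
  H = (EN − 2FM + GL) / (2(EG − F²)) = -sin(u)/(2*Abs(sin(u))).
At (u, v) = (3*pi/4, 3*pi/5): H = -1/2.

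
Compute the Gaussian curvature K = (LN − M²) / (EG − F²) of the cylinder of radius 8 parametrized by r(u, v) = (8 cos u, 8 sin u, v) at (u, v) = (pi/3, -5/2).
K = 0

Coefficients of the first fundamental form: E = 64, F = 0, G = 1.
Coefficients of the second fundamental form: L = -8, M = 0, N = 0.
Assemble K = (LN − M²)/(EG − F²) = 0. At (u, v) = (pi/3, -5/2): K = 0.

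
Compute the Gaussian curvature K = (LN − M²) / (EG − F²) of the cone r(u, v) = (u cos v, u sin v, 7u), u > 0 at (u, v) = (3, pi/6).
K = 0

Coefficients of the first fundamental form: E = 50, F = 0, G = u^2.
Coefficients of the second fundamental form: L = 0, M = 0, N = 7*sqrt(2)*u^2/(10*Abs(u)).
Assemble K = (LN − M²)/(EG − F²) = 0. At (u, v) = (3, pi/6): K = 0.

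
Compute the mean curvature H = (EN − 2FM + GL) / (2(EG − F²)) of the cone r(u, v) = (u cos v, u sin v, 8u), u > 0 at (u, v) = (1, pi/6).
H = 4*sqrt(65)/65

With E = 65, F = 0, G = u^2, L = 0, M = 0, N = 8*sqrt(65)*u^2/(65*Abs(u)), assemble
  H = (EN − 2FM + GL) / (2(EG − F²)) = 4*sqrt(65)/(65*Abs(u)).
At (u, v) = (1, pi/6): H = 4*sqrt(65)/65.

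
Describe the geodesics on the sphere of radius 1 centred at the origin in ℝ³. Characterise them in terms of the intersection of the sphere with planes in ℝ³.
Geodesics on the sphere of radius 1 are great circles — circles of radius 1 obtained as the intersection of the sphere with planes through the origin (the centre of the sphere).

A curve α(t) of nonzero constant speed on the sphere of radius 1 is a geodesic iff its acceleration α̈ is everywhere normal to the surface, i.e. parallel to the radial vector α(t). Then d/dt(α × α̇) = α̇ × α̇ + α × α̈ = 0, so α × α̇ is a constant vector n ≠ 0 and α(t) · n = 0 for all t: α lies in the plane through the origin with normal n. The intersection of that plane with the sphere is a circle of radius 1 (a great circle). Conversely, a great circle traversed at constant speed has centripetal acceleration pointing at the origin, hence normal to the sphere, so every great circle is a geodesic.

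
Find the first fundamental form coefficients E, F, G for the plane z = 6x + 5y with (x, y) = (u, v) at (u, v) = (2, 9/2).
E = 37;  F = 30;  G = 26

Partials: r_u = (1, 0, 6), r_v = (0, 1, 5). As functions of (u, v):
  E = r_u · r_u = 37,
  F = r_u · r_v = 30,
  G = r_v · r_v = 26.
Evaluating at (u, v) = (2, 9/2): E = 37, F = 30, G = 26.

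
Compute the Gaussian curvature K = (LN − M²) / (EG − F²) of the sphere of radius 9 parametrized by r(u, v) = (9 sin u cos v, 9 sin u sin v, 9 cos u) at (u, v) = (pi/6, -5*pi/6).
K = 1/81

Coefficients of the first fundamental form: E = 81, F = 0, G = 81*sin(u)^2.
Coefficients of the second fundamental form: L = -9*sin(u)/Abs(sin(u)), M = 0, N = -9*sin(u)^3/Abs(sin(u)).
Assemble K = (LN − M²)/(EG − F²) = 1/81. At (u, v) = (pi/6, -5*pi/6): K = 1/81.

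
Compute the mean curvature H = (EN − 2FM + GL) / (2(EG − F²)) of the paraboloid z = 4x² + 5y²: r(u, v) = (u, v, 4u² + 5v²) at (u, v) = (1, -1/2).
H = 143*sqrt(10)/900

With E = 64*u^2 + 1, F = 80*u*v, G = 100*v^2 + 1, L = 8/sqrt(64*u^2 + 100*v^2 + 1), M = 0, N = 10/sqrt(64*u^2 + 100*v^2 + 1), assemble
  H = (EN − 2FM + GL) / (2(EG − F²)) = (320*u^2 + 400*v^2 + 9)/(64*u^2 + 100*v^2 + 1)^(3/2).
At (u, v) = (1, -1/2): H = 143*sqrt(10)/900.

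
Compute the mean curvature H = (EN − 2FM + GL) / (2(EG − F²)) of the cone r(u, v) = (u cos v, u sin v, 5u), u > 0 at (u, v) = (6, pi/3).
H = 5*sqrt(26)/312

With E = 26, F = 0, G = u^2, L = 0, M = 0, N = 5*sqrt(26)*u^2/(26*Abs(u)), assemble
  H = (EN − 2FM + GL) / (2(EG − F²)) = 5*sqrt(26)/(52*Abs(u)).
At (u, v) = (6, pi/3): H = 5*sqrt(26)/312.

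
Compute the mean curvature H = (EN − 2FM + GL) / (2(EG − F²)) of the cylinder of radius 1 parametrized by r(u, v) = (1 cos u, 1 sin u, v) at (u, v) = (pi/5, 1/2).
H = -1/2

With E = 1, F = 0, G = 1, L = -1, M = 0, N = 0, assemble
  H = (EN − 2FM + GL) / (2(EG − F²)) = -1/2.
At (u, v) = (pi/5, 1/2): H = -1/2.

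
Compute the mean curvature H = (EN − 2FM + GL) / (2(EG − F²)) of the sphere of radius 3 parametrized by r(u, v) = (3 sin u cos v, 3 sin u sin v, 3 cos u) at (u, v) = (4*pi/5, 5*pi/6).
H = -1/3

With E = 9, F = 0, G = 9*sin(u)^2, L = -3*sin(u)/Abs(sin(u)), M = 0, N = -3*sin(u)^3/Abs(sin(u)), assemble
  H = (EN − 2FM + GL) / (2(EG − F²)) = -sin(u)/(3*Abs(sin(u))).
At (u, v) = (4*pi/5, 5*pi/6): H = -1/3.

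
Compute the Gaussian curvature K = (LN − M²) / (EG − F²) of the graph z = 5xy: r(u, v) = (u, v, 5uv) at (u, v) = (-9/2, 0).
K = -400/4116841

Coefficients of the first fundamental form: E = 25*v^2 + 1, F = 25*u*v, G = 25*u^2 + 1.
Coefficients of the second fundamental form: L = 0, M = 5/sqrt(25*u^2 + 25*v^2 + 1), N = 0.
Assemble K = (LN − M²)/(EG − F²) = -25/(625*u^4 + 1250*u^2*v^2 + 50*u^2 + 625*v^4 + 50*v^2 + 1). At (u, v) = (-9/2, 0): K = -400/4116841.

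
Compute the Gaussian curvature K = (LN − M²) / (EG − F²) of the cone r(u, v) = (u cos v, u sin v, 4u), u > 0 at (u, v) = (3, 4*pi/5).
K = 0

Coefficients of the first fundamental form: E = 17, F = 0, G = u^2.
Coefficients of the second fundamental form: L = 0, M = 0, N = 4*sqrt(17)*u^2/(17*Abs(u)).
Assemble K = (LN − M²)/(EG − F²) = 0. At (u, v) = (3, 4*pi/5): K = 0.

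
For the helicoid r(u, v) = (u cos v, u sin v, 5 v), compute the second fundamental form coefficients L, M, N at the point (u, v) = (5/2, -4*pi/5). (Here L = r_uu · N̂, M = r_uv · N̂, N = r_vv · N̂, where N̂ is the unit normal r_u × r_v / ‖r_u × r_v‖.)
L = 0;  M = -2*sqrt(5)/5;  N = 0

Compute the unit normal N̂(u, v) = (5*sin(v)/sqrt(u^2 + 25), -5*cos(v)/sqrt(u^2 + 25), u/sqrt(u^2 + 25)), and the second partials r_uu, r_uv, r_vv. Take dot products:
  L(u, v) = r_uu · N̂ = 0,
  M(u, v) = r_uv · N̂ = -5/sqrt(u^2 + 25),
  N(u, v) = r_vv · N̂ = 0.
Evaluating at (u, v) = (5/2, -4*pi/5):
  L = 0, M = -2*sqrt(5)/5, N = 0.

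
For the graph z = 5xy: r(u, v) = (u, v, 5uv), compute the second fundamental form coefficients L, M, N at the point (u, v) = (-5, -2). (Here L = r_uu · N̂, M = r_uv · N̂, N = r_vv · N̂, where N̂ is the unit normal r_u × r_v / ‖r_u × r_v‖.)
L = 0;  M = 5*sqrt(6)/66;  N = 0

Compute the unit normal N̂(u, v) = (-5*v/sqrt(25*u^2 + 25*v^2 + 1), -5*u/sqrt(25*u^2 + 25*v^2 + 1), 1/sqrt(25*u^2 + 25*v^2 + 1)), and the second partials r_uu, r_uv, r_vv. Take dot products:
  L(u, v) = r_uu · N̂ = 0,
  M(u, v) = r_uv · N̂ = 5/sqrt(25*u^2 + 25*v^2 + 1),
  N(u, v) = r_vv · N̂ = 0.
Evaluating at (u, v) = (-5, -2):
  L = 0, M = 5*sqrt(6)/66, N = 0.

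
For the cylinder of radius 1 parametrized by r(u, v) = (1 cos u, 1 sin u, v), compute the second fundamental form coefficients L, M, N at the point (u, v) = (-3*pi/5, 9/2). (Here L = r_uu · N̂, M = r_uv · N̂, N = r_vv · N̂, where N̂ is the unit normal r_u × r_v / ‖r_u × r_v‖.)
L = -1;  M = 0;  N = 0

Compute the unit normal N̂(u, v) = (cos(u), sin(u), 0), and the second partials r_uu, r_uv, r_vv. Take dot products:
  L(u, v) = r_uu · N̂ = -1,
  M(u, v) = r_uv · N̂ = 0,
  N(u, v) = r_vv · N̂ = 0.
Evaluating at (u, v) = (-3*pi/5, 9/2):
  L = -1, M = 0, N = 0.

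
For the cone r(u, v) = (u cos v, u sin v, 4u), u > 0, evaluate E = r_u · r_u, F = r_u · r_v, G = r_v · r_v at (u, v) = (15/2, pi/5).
E = 17;  F = 0;  G = 225/4

Partials: r_u = (cos(v), sin(v), 4), r_v = (-u*sin(v), u*cos(v), 0). As functions of (u, v):
  E = r_u · r_u = 17,
  F = r_u · r_v = 0,
  G = r_v · r_v = u^2.
Evaluating at (u, v) = (15/2, pi/5): E = 17, F = 0, G = 225/4.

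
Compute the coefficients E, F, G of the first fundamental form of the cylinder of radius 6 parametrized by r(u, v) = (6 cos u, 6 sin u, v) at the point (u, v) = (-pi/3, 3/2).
E = 36;  F = 0;  G = 1

Partials: r_u = (-6*sin(u), 6*cos(u), 0), r_v = (0, 0, 1). As functions of (u, v):
  E = r_u · r_u = 36,
  F = r_u · r_v = 0,
  G = r_v · r_v = 1.
Evaluating at (u, v) = (-pi/3, 3/2): E = 36, F = 0, G = 1.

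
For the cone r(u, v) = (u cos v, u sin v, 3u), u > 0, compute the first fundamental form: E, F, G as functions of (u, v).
E = 10;  F = 0;  G = u^2

Compute partials: r_u = (cos(v), sin(v), 3), r_v = (-u*sin(v), u*cos(v), 0). Then
  E = r_u · r_u = 10,
  F = r_u · r_v = 0,
  G = r_v · r_v = u^2.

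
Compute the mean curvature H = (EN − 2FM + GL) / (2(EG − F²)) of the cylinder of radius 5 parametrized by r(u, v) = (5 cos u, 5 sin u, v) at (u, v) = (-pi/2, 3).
H = -1/10

With E = 25, F = 0, G = 1, L = -5, M = 0, N = 0, assemble
  H = (EN − 2FM + GL) / (2(EG − F²)) = -1/10.
At (u, v) = (-pi/2, 3): H = -1/10.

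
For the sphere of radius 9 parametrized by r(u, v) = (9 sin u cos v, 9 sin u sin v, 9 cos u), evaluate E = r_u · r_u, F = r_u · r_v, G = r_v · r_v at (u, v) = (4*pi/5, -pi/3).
E = 81;  F = 0;  G = 405/8 - 81*sqrt(5)/8

Partials: r_u = (9*cos(u)*cos(v), 9*sin(v)*cos(u), -9*sin(u)), r_v = (-9*sin(u)*sin(v), 9*sin(u)*cos(v), 0). As functions of (u, v):
  E = r_u · r_u = 81,
  F = r_u · r_v = 0,
  G = r_v · r_v = 81*sin(u)^2.
Evaluating at (u, v) = (4*pi/5, -pi/3): E = 81, F = 0, G = 405/8 - 81*sqrt(5)/8.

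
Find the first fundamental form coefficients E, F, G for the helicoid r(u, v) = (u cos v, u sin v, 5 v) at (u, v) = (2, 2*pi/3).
E = 1;  F = 0;  G = 29

Partials: r_u = (cos(v), sin(v), 0), r_v = (-u*sin(v), u*cos(v), 5). As functions of (u, v):
  E = r_u · r_u = 1,
  F = r_u · r_v = 0,
  G = r_v · r_v = u^2 + 25.
Evaluating at (u, v) = (2, 2*pi/3): E = 1, F = 0, G = 29.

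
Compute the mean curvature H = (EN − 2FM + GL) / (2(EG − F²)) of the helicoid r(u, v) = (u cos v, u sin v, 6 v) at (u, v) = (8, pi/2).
H = 0

With E = 1, F = 0, G = u^2 + 36, L = 0, M = -6/sqrt(u^2 + 36), N = 0, assemble
  H = (EN − 2FM + GL) / (2(EG − F²)) = 0.
At (u, v) = (8, pi/2): H = 0.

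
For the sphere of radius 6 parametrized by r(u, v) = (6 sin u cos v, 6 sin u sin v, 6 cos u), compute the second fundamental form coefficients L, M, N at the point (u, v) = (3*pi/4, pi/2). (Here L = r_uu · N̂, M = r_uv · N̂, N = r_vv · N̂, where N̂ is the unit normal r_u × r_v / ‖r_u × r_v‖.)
L = -6;  M = 0;  N = -3

Compute the unit normal N̂(u, v) = (sin(u)^2*cos(v)/Abs(sin(u)), sin(u)^2*sin(v)/Abs(sin(u)), sin(2*u)/(2*Abs(sin(u)))), and the second partials r_uu, r_uv, r_vv. Take dot products:
  L(u, v) = r_uu · N̂ = -6*sin(u)/Abs(sin(u)),
  M(u, v) = r_uv · N̂ = 0,
  N(u, v) = r_vv · N̂ = -6*sin(u)^3/Abs(sin(u)).
Evaluating at (u, v) = (3*pi/4, pi/2):
  L = -6, M = 0, N = -3.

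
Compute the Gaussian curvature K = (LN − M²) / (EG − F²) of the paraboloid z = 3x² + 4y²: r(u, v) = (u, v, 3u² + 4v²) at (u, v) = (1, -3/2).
K = 48/32761

Coefficients of the first fundamental form: E = 36*u^2 + 1, F = 48*u*v, G = 64*v^2 + 1.
Coefficients of the second fundamental form: L = 6/sqrt(36*u^2 + 64*v^2 + 1), M = 0, N = 8/sqrt(36*u^2 + 64*v^2 + 1).
Assemble K = (LN − M²)/(EG − F²) = 48/(1296*u^4 + 4608*u^2*v^2 + 72*u^2 + 4096*v^4 + 128*v^2 + 1). At (u, v) = (1, -3/2): K = 48/32761.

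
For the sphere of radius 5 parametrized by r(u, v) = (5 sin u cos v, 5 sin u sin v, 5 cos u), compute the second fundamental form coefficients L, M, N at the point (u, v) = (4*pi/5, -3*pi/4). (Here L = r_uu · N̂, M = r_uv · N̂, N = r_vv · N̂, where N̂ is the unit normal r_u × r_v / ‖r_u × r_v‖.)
L = -5;  M = 0;  N = -25/8 + 5*sqrt(5)/8

Compute the unit normal N̂(u, v) = (sin(u)^2*cos(v)/Abs(sin(u)), sin(u)^2*sin(v)/Abs(sin(u)), sin(2*u)/(2*Abs(sin(u)))), and the second partials r_uu, r_uv, r_vv. Take dot products:
  L(u, v) = r_uu · N̂ = -5*sin(u)/Abs(sin(u)),
  M(u, v) = r_uv · N̂ = 0,
  N(u, v) = r_vv · N̂ = -5*sin(u)^3/Abs(sin(u)).
Evaluating at (u, v) = (4*pi/5, -3*pi/4):
  L = -5, M = 0, N = -25/8 + 5*sqrt(5)/8.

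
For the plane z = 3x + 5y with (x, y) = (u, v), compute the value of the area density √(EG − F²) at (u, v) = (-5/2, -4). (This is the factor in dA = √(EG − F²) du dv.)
√(EG − F²)|_{(-5/2, -4)} = sqrt(35)

E = 10, F = 15, G = 26, so EG − F² = 35. Taking the positive square root: √(EG − F²) = sqrt(35). At (u, v) = (-5/2, -4): sqrt(35).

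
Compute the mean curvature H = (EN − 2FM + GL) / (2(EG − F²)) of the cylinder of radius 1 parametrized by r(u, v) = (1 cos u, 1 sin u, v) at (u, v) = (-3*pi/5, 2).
H = -1/2

With E = 1, F = 0, G = 1, L = -1, M = 0, N = 0, assemble
  H = (EN − 2FM + GL) / (2(EG − F²)) = -1/2.
At (u, v) = (-3*pi/5, 2): H = -1/2.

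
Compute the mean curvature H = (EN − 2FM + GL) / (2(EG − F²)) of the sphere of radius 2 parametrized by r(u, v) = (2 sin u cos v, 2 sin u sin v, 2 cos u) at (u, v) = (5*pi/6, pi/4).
H = -1/2

With E = 4, F = 0, G = 4*sin(u)^2, L = -2*sin(u)/Abs(sin(u)), M = 0, N = -2*sin(u)^3/Abs(sin(u)), assemble
  H = (EN − 2FM + GL) / (2(EG − F²)) = -sin(u)/(2*Abs(sin(u))).
At (u, v) = (5*pi/6, pi/4): H = -1/2.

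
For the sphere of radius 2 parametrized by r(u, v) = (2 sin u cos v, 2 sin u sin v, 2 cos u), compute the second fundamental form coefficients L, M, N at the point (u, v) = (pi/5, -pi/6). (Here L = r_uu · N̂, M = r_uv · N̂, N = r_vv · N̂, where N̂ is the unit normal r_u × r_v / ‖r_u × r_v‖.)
L = -2;  M = 0;  N = -5/4 + sqrt(5)/4

Compute the unit normal N̂(u, v) = (sin(u)^2*cos(v)/Abs(sin(u)), sin(u)^2*sin(v)/Abs(sin(u)), sin(2*u)/(2*Abs(sin(u)))), and the second partials r_uu, r_uv, r_vv. Take dot products:
  L(u, v) = r_uu · N̂ = -2*sin(u)/Abs(sin(u)),
  M(u, v) = r_uv · N̂ = 0,
  N(u, v) = r_vv · N̂ = -2*sin(u)^3/Abs(sin(u)).
Evaluating at (u, v) = (pi/5, -pi/6):
  L = -2, M = 0, N = -5/4 + sqrt(5)/4.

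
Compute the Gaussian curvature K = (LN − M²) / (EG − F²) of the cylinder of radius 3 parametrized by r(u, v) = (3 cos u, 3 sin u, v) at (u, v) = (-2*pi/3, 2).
K = 0

Coefficients of the first fundamental form: E = 9, F = 0, G = 1.
Coefficients of the second fundamental form: L = -3, M = 0, N = 0.
Assemble K = (LN − M²)/(EG − F²) = 0. At (u, v) = (-2*pi/3, 2): K = 0.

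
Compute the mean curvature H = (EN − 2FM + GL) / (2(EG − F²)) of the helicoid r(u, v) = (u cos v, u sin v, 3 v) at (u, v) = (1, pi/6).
H = 0

With E = 1, F = 0, G = u^2 + 9, L = 0, M = -3/sqrt(u^2 + 9), N = 0, assemble
  H = (EN − 2FM + GL) / (2(EG − F²)) = 0.
At (u, v) = (1, pi/6): H = 0.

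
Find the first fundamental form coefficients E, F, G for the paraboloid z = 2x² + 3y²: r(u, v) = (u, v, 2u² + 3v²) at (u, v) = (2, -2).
E = 65;  F = -96;  G = 145

Partials: r_u = (1, 0, 4*u), r_v = (0, 1, 6*v). As functions of (u, v):
  E = r_u · r_u = 16*u^2 + 1,
  F = r_u · r_v = 24*u*v,
  G = r_v · r_v = 36*v^2 + 1.
Evaluating at (u, v) = (2, -2): E = 65, F = -96, G = 145.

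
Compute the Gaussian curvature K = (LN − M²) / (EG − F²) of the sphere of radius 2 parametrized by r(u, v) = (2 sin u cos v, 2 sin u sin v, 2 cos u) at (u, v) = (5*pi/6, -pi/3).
K = 1/4

Coefficients of the first fundamental form: E = 4, F = 0, G = 4*sin(u)^2.
Coefficients of the second fundamental form: L = -2*sin(u)/Abs(sin(u)), M = 0, N = -2*sin(u)^3/Abs(sin(u)).
Assemble K = (LN − M²)/(EG − F²) = 1/4. At (u, v) = (5*pi/6, -pi/3): K = 1/4.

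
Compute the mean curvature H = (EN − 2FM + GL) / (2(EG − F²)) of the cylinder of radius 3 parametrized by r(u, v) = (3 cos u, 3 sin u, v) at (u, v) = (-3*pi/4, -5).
H = -1/6

With E = 9, F = 0, G = 1, L = -3, M = 0, N = 0, assemble
  H = (EN − 2FM + GL) / (2(EG − F²)) = -1/6.
At (u, v) = (-3*pi/4, -5): H = -1/6.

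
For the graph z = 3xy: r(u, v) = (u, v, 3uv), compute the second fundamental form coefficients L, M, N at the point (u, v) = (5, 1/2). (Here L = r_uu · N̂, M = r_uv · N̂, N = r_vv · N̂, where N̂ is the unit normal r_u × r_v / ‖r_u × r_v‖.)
L = 0;  M = 6*sqrt(913)/913;  N = 0

Compute the unit normal N̂(u, v) = (-3*v/sqrt(9*u^2 + 9*v^2 + 1), -3*u/sqrt(9*u^2 + 9*v^2 + 1), 1/sqrt(9*u^2 + 9*v^2 + 1)), and the second partials r_uu, r_uv, r_vv. Take dot products:
  L(u, v) = r_uu · N̂ = 0,
  M(u, v) = r_uv · N̂ = 3/sqrt(9*u^2 + 9*v^2 + 1),
  N(u, v) = r_vv · N̂ = 0.
Evaluating at (u, v) = (5, 1/2):
  L = 0, M = 6*sqrt(913)/913, N = 0.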